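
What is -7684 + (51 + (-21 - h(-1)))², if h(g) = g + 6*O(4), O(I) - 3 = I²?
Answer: -795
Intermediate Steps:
O(I) = 3 + I²
h(g) = 114 + g (h(g) = g + 6*(3 + 4²) = g + 6*(3 + 16) = g + 6*19 = g + 114 = 114 + g)
-7684 + (51 + (-21 - h(-1)))² = -7684 + (51 + (-21 - (114 - 1)))² = -7684 + (51 + (-21 - 1*113))² = -7684 + (51 + (-21 - 113))² = -7684 + (51 - 134)² = -7684 + (-83)² = -7684 + 6889 = -795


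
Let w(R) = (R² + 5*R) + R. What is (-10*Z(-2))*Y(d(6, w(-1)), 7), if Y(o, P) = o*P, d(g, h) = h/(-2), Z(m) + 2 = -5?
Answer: 1225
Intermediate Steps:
w(R) = R² + 6*R
Z(m) = -7 (Z(m) = -2 - 5 = -7)
d(g, h) = -h/2 (d(g, h) = h*(-½) = -h/2)
Y(o, P) = P*o
(-10*Z(-2))*Y(d(6, w(-1)), 7) = (-10*(-7))*(7*(-(-1)*(6 - 1)/2)) = 70*(7*(-(-1)*5/2)) = 70*(7*(-½*(-5))) = 70*(7*(5/2)) = 70*(35/2) = 1225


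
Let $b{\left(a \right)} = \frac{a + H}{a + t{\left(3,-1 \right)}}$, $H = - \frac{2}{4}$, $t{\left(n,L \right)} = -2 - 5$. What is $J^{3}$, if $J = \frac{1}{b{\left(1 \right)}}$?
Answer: $-1728$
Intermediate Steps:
$t{\left(n,L \right)} = -7$ ($t{\left(n,L \right)} = -2 - 5 = -7$)
$H = - \frac{1}{2}$ ($H = \left(-2\right) \frac{1}{4} = - \frac{1}{2} \approx -0.5$)
$b{\left(a \right)} = \frac{- \frac{1}{2} + a}{-7 + a}$ ($b{\left(a \right)} = \frac{a - \frac{1}{2}}{a - 7} = \frac{- \frac{1}{2} + a}{-7 + a}$)
$J = -12$ ($J = \frac{1}{\frac{1}{-7 + 1} \left(- \frac{1}{2} + 1\right)} = \frac{1}{\frac{1}{-6} \cdot \frac{1}{2}} = \frac{1}{\left(- \frac{1}{6}\right) \frac{1}{2}} = \frac{1}{- \frac{1}{12}} = -12$)
$J^{3} = \left(-12\right)^{3} = -1728$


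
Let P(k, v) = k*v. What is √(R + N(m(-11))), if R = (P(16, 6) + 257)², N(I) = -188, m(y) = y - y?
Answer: √124421 ≈ 352.73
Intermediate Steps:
m(y) = 0
R = 124609 (R = (16*6 + 257)² = (96 + 257)² = 353² = 124609)
√(R + N(m(-11))) = √(124609 - 188) = √124421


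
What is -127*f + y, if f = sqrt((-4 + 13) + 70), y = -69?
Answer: -69 - 127*sqrt(79) ≈ -1197.8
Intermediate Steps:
f = sqrt(79) (f = sqrt(9 + 70) = sqrt(79) ≈ 8.8882)
-127*f + y = -127*sqrt(79) - 69 = -69 - 127*sqrt(79)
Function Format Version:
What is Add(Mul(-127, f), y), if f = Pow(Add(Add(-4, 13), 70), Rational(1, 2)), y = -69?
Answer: Add(-69, Mul(-127, Pow(79, Rational(1, 2)))) ≈ -1197.8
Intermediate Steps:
f = Pow(79, Rational(1, 2)) (f = Pow(Add(9, 70), Rational(1, 2)) = Pow(79, Rational(1, 2)) ≈ 8.8882)
Add(Mul(-127, f), y) = Add(Mul(-127, Pow(79, Rational(1, 2))), -69) = Add(-69, Mul(-127, Pow(79, Rational(1, 2))))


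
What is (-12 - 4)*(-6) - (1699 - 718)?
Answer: -885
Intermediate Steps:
(-12 - 4)*(-6) - (1699 - 718) = -16*(-6) - 1*981 = 96 - 981 = -885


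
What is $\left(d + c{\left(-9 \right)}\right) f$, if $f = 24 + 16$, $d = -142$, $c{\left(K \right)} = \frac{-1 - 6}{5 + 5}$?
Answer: $-5708$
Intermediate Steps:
$c{\left(K \right)} = - \frac{7}{10}$
$f = 40$
$\left(d + c{\left(-9 \right)}\right) f = \left(-142 - \frac{7}{10}\right) 40 = \left(- \frac{1427}{10}\right) 40 = -5708$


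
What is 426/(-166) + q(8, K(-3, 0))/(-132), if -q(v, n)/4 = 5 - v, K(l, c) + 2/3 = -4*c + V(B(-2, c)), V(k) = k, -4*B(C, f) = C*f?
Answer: -2426/913 ≈ -2.6572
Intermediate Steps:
B(C, f) = -C*f/4
K(l, c) = -⅔ - 7*c/2 (K(l, c) = -⅔ + (-4*c - ¼*(-2)*c) = -⅔ + (-4*c + c/2) = -⅔ - 7*c/2)
q(v, n) = -20 + 4*v (q(v, n) = -4*(5 - v) = -20 + 4*v)
426/(-166) + q(8, K(-3, 0))/(-132) = 426/(-166) + (-20 + 4*8)/(-132) = 426*(-1/166) + (-20 + 32)*(-1/132) = -213/83 + 12*(-1/132) = -213/83 - 1/11 = -2426/913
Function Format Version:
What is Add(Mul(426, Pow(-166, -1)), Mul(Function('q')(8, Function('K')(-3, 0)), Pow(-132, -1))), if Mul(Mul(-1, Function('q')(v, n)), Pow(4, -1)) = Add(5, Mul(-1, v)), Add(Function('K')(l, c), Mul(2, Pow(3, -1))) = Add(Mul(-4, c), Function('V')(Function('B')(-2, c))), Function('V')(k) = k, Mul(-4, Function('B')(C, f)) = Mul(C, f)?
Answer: Rational(-2426, 913) ≈ -2.6572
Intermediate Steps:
Function('B')(C, f) = Mul(Rational(-1, 4), C, f) (Function('B')(C, f) = Mul(Rational(-1, 4), Mul(C, f)) = Mul(Rational(-1, 4), C, f))
Function('K')(l, c) = Add(Rational(-2, 3), Mul(Rational(-7, 2), c)) (Function('K')(l, c) = Add(Rational(-2, 3), Add(Mul(-4, c), Mul(Rational(-1, 4), -2, c))) = Add(Rational(-2, 3), Add(Mul(-4, c), Mul(Rational(1, 2), c))) = Add(Rational(-2, 3), Mul(Rational(-7, 2), c)))
Function('q')(v, n) = Add(-20, Mul(4, v)) (Function('q')(v, n) = Mul(-4, Add(5, Mul(-1, v))) = Add(-20, Mul(4, v)))
Add(Mul(426, Pow(-166, -1)), Mul(Function('q')(8, Function('K')(-3, 0)), Pow(-132, -1))) = Add(Mul(426, Pow(-166, -1)), Mul(Add(-20, Mul(4, 8)), Pow(-132, -1))) = Add(Mul(426, Rational(-1, 166)), Mul(Add(-20, 32), Rational(-1, 132))) = Add(Rational(-213, 83), Mul(12, Rational(-1, 132))) = Add(Rational(-213, 83), Rational(-1, 11)) = Rational(-2426, 913)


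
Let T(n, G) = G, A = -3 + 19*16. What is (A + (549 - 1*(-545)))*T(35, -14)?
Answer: -19530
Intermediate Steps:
A = 301 (A = -3 + 304 = 301)
(A + (549 - 1*(-545)))*T(35, -14) = (301 + (549 - 1*(-545)))*(-14) = (301 + (549 + 545))*(-14) = (301 + 1094)*(-14) = 1395*(-14) = -19530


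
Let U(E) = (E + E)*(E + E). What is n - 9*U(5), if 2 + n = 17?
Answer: -885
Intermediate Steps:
n = 15 (n = -2 + 17 = 15)
U(E) = 4*E**2 (U(E) = (2*E)*(2*E) = 4*E**2)
n - 9*U(5) = 15 - 36*5**2 = 15 - 36*25 = 15 - 9*100 = 15 - 900 = -885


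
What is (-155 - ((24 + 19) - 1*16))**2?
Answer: 33124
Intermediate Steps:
(-155 - ((24 + 19) - 1*16))**2 = (-155 - (43 - 16))**2 = (-155 - 1*27)**2 = (-155 - 27)**2 = (-182)**2 = 33124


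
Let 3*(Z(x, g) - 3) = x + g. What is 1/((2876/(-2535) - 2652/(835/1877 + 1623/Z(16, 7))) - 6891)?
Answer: -23235386655/160545209835793 ≈ -0.00014473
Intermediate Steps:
Z(x, g) = 3 + g/3 + x/3 (Z(x, g) = 3 + (x + g)/3 = 3 + (g + x)/3 = 3 + (g/3 + x/3) = 3 + g/3 + x/3)
1/((2876/(-2535) - 2652/(835/1877 + 1623/Z(16, 7))) - 6891) = 1/((2876/(-2535) - 2652/(835/1877 + 1623/(3 + (1/3)*7 + (1/3)*16))) - 6891) = 1/((2876*(-1/2535) - 2652/(835*(1/1877) + 1623/(3 + 7/3 + 16/3))) - 6891) = 1/((-2876/2535 - 2652/(835/1877 + 1623/(32/3))) - 6891) = 1/((-2876/2535 - 2652/(835/1877 + 1623*(3/32))) - 6891) = 1/((-2876/2535 - 2652/(835/1877 + 4869/32)) - 6891) = 1/((-2876/2535 - 2652/9165833/60064) - 6891) = 1/((-2876/2535 - 2652*60064/9165833) - 6891) = 1/((-2876/2535 - 159289728/9165833) - 6891) = 1/(-430160396188/23235386655 - 6891) = 1/(-160545209835793/23235386655) = -23235386655/160545209835793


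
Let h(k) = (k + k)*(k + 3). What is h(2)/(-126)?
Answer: -10/63 ≈ -0.15873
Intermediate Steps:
h(k) = 2*k*(3 + k) (h(k) = (2*k)*(3 + k) = 2*k*(3 + k))
h(2)/(-126) = (2*2*(3 + 2))/(-126) = (2*2*5)*(-1/126) = 20*(-1/126) = -10/63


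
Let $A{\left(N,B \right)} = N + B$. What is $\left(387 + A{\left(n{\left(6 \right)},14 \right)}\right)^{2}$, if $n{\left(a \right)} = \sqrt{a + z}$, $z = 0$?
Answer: $\left(401 + \sqrt{6}\right)^{2} \approx 1.6277 \cdot 10^{5}$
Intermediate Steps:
$n{\left(a \right)} = \sqrt{a}$ ($n{\left(a \right)} = \sqrt{a + 0} = \sqrt{a}$)
$A{\left(N,B \right)} = B + N$
$\left(387 + A{\left(n{\left(6 \right)},14 \right)}\right)^{2} = \left(387 + \left(14 + \sqrt{6}\right)\right)^{2} = \left(401 + \sqrt{6}\right)^{2}$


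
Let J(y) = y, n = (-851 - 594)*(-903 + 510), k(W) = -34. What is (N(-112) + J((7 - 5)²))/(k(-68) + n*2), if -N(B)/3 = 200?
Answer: -149/283934 ≈ -0.00052477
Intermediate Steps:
N(B) = -600 (N(B) = -3*200 = -600)
n = 567885 (n = -1445*(-393) = 567885)
(N(-112) + J((7 - 5)²))/(k(-68) + n*2) = (-600 + (7 - 5)²)/(-34 + 567885*2) = (-600 + 2²)/(-34 + 1135770) = (-600 + 4)/1135736 = -596*1/1135736 = -149/283934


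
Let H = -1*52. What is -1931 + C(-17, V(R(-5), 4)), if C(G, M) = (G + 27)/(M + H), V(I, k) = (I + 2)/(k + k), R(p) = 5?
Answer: -789859/409 ≈ -1931.2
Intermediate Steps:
H = -52
V(I, k) = (2 + I)/(2*k) (V(I, k) = (2 + I)/((2*k)) = (2 + I)*(1/(2*k)) = (2 + I)/(2*k))
C(G, M) = (27 + G)/(-52 + M) (C(G, M) = (G + 27)/(M - 52) = (27 + G)/(-52 + M))
-1931 + C(-17, V(R(-5), 4)) = -1931 + (27 - 17)/(-52 + (½)*(2 + 5)/4) = -1931 + 10/(-52 + (½)*(¼)*7) = -1931 + 10/(-52 + 7/8) = -1931 + 10/(-409/8) = -1931 - 8/409*10 = -1931 - 80/409 = -789859/409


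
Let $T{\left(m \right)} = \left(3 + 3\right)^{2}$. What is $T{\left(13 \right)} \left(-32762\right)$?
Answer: $-1179432$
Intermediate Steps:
$T{\left(m \right)} = 36$ ($T{\left(m \right)} = 6^{2} = 36$)
$T{\left(13 \right)} \left(-32762\right) = 36 \left(-32762\right) = -1179432$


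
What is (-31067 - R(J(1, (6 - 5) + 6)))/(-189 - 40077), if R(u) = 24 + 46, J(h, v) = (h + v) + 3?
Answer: 10379/13422 ≈ 0.77328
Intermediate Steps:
J(h, v) = 3 + h + v
R(u) = 70
(-31067 - R(J(1, (6 - 5) + 6)))/(-189 - 40077) = (-31067 - 1*70)/(-189 - 40077) = (-31067 - 70)/(-40266) = -31137*(-1/40266) = 10379/13422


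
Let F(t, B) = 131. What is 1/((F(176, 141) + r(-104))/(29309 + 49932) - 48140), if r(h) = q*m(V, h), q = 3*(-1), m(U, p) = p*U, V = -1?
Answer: -79241/3814661921 ≈ -2.0773e-5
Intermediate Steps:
m(U, p) = U*p
q = -3
r(h) = 3*h (r(h) = -(-3)*h = 3*h)
1/((F(176, 141) + r(-104))/(29309 + 49932) - 48140) = 1/((131 + 3*(-104))/(29309 + 49932) - 48140) = 1/((131 - 312)/79241 - 48140) = 1/(-181*1/79241 - 48140) = 1/(-181/79241 - 48140) = 1/(-3814661921/79241) = -79241/3814661921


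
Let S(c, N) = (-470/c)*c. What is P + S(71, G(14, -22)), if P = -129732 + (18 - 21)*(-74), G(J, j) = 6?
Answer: -129980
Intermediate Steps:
S(c, N) = -470
P = -129510 (P = -129732 - 3*(-74) = -129732 + 222 = -129510)
P + S(71, G(14, -22)) = -129510 - 470 = -129980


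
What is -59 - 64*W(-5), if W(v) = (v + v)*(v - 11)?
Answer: -10299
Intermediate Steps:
W(v) = 2*v*(-11 + v) (W(v) = (2*v)*(-11 + v) = 2*v*(-11 + v))
-59 - 64*W(-5) = -59 - 128*(-5)*(-11 - 5) = -59 - 128*(-5)*(-16) = -59 - 64*160 = -59 - 10240 = -10299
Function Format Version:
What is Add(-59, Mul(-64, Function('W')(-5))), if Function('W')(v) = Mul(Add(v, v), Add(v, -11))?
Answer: -10299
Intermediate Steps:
Function('W')(v) = Mul(2, v, Add(-11, v)) (Function('W')(v) = Mul(Mul(2, v), Add(-11, v)) = Mul(2, v, Add(-11, v)))
Add(-59, Mul(-64, Function('W')(-5))) = Add(-59, Mul(-64, Mul(2, -5, Add(-11, -5)))) = Add(-59, Mul(-64, Mul(2, -5, -16))) = Add(-59, Mul(-64, 160)) = Add(-59, -10240) = -10299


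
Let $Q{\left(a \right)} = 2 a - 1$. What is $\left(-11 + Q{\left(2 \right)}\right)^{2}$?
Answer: $64$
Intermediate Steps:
$Q{\left(a \right)} = -1 + 2 a$
$\left(-11 + Q{\left(2 \right)}\right)^{2} = \left(-11 + \left(-1 + 2 \cdot 2\right)\right)^{2} = \left(-11 + \left(-1 + 4\right)\right)^{2} = \left(-11 + 3\right)^{2} = \left(-8\right)^{2} = 64$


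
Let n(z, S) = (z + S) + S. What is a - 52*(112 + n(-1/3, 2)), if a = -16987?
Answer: -69005/3 ≈ -23002.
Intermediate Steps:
n(z, S) = z + 2*S (n(z, S) = (S + z) + S = z + 2*S)
a - 52*(112 + n(-1/3, 2)) = -16987 - 52*(112 + (-1/3 + 2*2)) = -16987 - 52*(112 + (-1*⅓ + 4)) = -16987 - 52*(112 + (-⅓ + 4)) = -16987 - 52*(112 + 11/3) = -16987 - 52*347/3 = -16987 - 18044/3 = -69005/3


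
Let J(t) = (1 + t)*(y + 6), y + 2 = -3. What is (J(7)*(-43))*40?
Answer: -13760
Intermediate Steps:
y = -5 (y = -2 - 3 = -5)
J(t) = 1 + t (J(t) = (1 + t)*(-5 + 6) = (1 + t)*1 = 1 + t)
(J(7)*(-43))*40 = ((1 + 7)*(-43))*40 = (8*(-43))*40 = -344*40 = -13760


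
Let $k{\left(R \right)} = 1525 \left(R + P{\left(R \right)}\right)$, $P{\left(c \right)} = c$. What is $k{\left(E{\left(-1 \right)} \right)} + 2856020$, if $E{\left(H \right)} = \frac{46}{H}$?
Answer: $2715720$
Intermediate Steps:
$k{\left(R \right)} = 3050 R$ ($k{\left(R \right)} = 1525 \left(R + R\right) = 1525 \cdot 2 R = 3050 R$)
$k{\left(E{\left(-1 \right)} \right)} + 2856020 = 3050 \frac{46}{-1} + 2856020 = 3050 \cdot 46 \left(-1\right) + 2856020 = 3050 \left(-46\right) + 2856020 = -140300 + 2856020 = 2715720$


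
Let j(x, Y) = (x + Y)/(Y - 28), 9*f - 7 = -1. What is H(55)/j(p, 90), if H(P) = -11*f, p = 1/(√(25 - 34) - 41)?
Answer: -207408476/41044863 - 1364*I/13681621 ≈ -5.0532 - 9.9696e-5*I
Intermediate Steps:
f = ⅔ (f = 7/9 + (⅑)*(-1) = 7/9 - ⅑ = ⅔ ≈ 0.66667)
p = (-41 - 3*I)/1690 (p = 1/(√(-9) - 41) = 1/(3*I - 41) = 1/(-41 + 3*I) = (-41 - 3*I)/1690 ≈ -0.02426 - 0.0017751*I)
H(P) = -22/3 (H(P) = -11*⅔ = -22/3)
j(x, Y) = (Y + x)/(-28 + Y)
H(55)/j(p, 90) = -22*(-28 + 90)/(90 + (-41/1690 - 3*I/1690))/3 = -(207408476/41044863 + 1364*I/13681621) = -22*6496360*(152059/104780 + 3*I/104780)/13681621/3 = -142919920*(152059/104780 + 3*I/104780)/41044863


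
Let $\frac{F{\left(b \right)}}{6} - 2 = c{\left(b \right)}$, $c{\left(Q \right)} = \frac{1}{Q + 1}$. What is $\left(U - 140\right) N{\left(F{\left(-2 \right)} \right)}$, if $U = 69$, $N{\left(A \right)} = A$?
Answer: $-426$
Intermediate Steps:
$c{\left(Q \right)} = \frac{1}{1 + Q}$
$F{\left(b \right)} = 12 + \frac{6}{1 + b}$
$\left(U - 140\right) N{\left(F{\left(-2 \right)} \right)} = \left(69 - 140\right) \frac{6 \left(3 + 2 \left(-2\right)\right)}{1 - 2} = - 71 \frac{6 \left(3 - 4\right)}{-1} = - 71 \cdot 6 \left(-1\right) \left(-1\right) = \left(-71\right) 6 = -426$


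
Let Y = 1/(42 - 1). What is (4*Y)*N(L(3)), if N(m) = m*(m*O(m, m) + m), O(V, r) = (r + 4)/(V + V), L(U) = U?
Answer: 78/41 ≈ 1.9024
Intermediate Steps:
O(V, r) = (4 + r)/(2*V) (O(V, r) = (4 + r)/((2*V)) = (4 + r)*(1/(2*V)) = (4 + r)/(2*V))
N(m) = m*(2 + 3*m/2) (N(m) = m*(m*((4 + m)/(2*m)) + m) = m*((2 + m/2) + m) = m*(2 + 3*m/2))
Y = 1/41 ≈ 0.024390
(4*Y)*N(L(3)) = (4*(1/41))*((½)*3*(4 + 3*3)) = 4*((½)*3*(4 + 9))/41 = 4*((½)*3*13)/41 = (4/41)*(39/2) = 78/41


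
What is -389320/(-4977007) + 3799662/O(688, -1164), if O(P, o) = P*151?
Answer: 9475695023897/258525651608 ≈ 36.653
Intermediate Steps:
O(P, o) = 151*P
-389320/(-4977007) + 3799662/O(688, -1164) = -389320/(-4977007) + 3799662/((151*688)) = -389320*(-1/4977007) + 3799662/103888 = 389320/4977007 + 3799662*(1/103888) = 389320/4977007 + 1899831/51944 = 9475695023897/258525651608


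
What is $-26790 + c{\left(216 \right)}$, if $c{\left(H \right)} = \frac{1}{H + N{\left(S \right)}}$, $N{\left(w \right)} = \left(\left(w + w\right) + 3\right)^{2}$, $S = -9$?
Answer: $- \frac{11814389}{441} \approx -26790.0$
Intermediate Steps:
$N{\left(w \right)} = \left(3 + 2 w\right)^{2}$ ($N{\left(w \right)} = \left(2 w + 3\right)^{2} = \left(3 + 2 w\right)^{2}$)
$c{\left(H \right)} = \frac{1}{225 + H}$ ($c{\left(H \right)} = \frac{1}{H + \left(3 + 2 \left(-9\right)\right)^{2}} = \frac{1}{H + \left(3 - 18\right)^{2}} = \frac{1}{H + \left(-15\right)^{2}} = \frac{1}{H + 225} = \frac{1}{225 + H}$)
$-26790 + c{\left(216 \right)} = -26790 + \frac{1}{225 + 216} = -26790 + \frac{1}{441} = - \frac{11814389}{441}$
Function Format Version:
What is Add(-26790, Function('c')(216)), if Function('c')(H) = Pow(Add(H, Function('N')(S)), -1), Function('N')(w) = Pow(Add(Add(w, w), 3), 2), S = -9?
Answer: Rational(-11814389, 441) ≈ -26790.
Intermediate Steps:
Function('N')(w) = Pow(Add(3, Mul(2, w)), 2) (Function('N')(w) = Pow(Add(Mul(2, w), 3), 2) = Pow(Add(3, Mul(2, w)), 2))
Function('c')(H) = Pow(Add(225, H), -1) (Function('c')(H) = Pow(Add(H, Pow(Add(3, Mul(2, -9)), 2)), -1) = Pow(Add(H, Pow(Add(3, -18), 2)), -1) = Pow(Add(H, Pow(-15, 2)), -1) = Pow(Add(H, 225), -1) = Pow(Add(225, H), -1))
Add(-26790, Function('c')(216)) = Add(-26790, Pow(Add(225, 216), -1)) = Add(-26790, Pow(441, -1)) = Add(-26790, Rational(1, 441)) = Rational(-11814389, 441)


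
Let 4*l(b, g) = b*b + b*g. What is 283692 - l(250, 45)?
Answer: 530509/2 ≈ 2.6525e+5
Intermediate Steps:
l(b, g) = b²/4 + b*g/4 (l(b, g) = (b*b + b*g)/4 = (b² + b*g)/4 = b²/4 + b*g/4)
283692 - l(250, 45) = 283692 - 250*(250 + 45)/4 = 283692 - 250*295/4 = 283692 - 1*36875/2 = 283692 - 36875/2 = 530509/2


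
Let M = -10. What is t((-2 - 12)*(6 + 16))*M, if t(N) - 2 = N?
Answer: 3060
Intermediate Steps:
t(N) = 2 + N
t((-2 - 12)*(6 + 16))*M = (2 + (-2 - 12)*(6 + 16))*(-10) = (2 - 14*22)*(-10) = (2 - 308)*(-10) = -306*(-10) = 3060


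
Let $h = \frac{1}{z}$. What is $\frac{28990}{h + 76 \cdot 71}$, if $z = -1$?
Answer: $\frac{446}{83} \approx 5.3735$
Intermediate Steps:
$h = -1$ ($h = \frac{1}{-1} = -1$)
$\frac{28990}{h + 76 \cdot 71} = \frac{28990}{-1 + 76 \cdot 71} = \frac{28990}{-1 + 5396} = \frac{28990}{5395} = 28990 \cdot \frac{1}{5395} = \frac{446}{83}$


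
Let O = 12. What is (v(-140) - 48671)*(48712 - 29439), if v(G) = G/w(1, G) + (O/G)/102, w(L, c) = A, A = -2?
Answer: -1114657636143/1190 ≈ -9.3669e+8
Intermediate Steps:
w(L, c) = -2
v(G) = -G/2 + 2/(17*G) (v(G) = G/(-2) + (12/G)/102 = G*(-½) + (12/G)*(1/102) = -G/2 + 2/(17*G))
(v(-140) - 48671)*(48712 - 29439) = ((-½*(-140) + (2/17)/(-140)) - 48671)*(48712 - 29439) = ((70 + (2/17)*(-1/140)) - 48671)*19273 = ((70 - 1/1190) - 48671)*19273 = (83299/1190 - 48671)*19273 = -57835191/1190*19273 = -1114657636143/1190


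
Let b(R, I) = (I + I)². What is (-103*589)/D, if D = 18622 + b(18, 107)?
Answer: -1957/2078 ≈ -0.94177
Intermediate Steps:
b(R, I) = 4*I² (b(R, I) = (2*I)² = 4*I²)
D = 64418 (D = 18622 + 4*107² = 18622 + 4*11449 = 18622 + 45796 = 64418)
(-103*589)/D = -103*589/64418 = -60667*1/64418 = -1957/2078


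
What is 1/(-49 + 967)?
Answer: 1/918 ≈ 0.0010893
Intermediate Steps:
1/(-49 + 967) = 1/918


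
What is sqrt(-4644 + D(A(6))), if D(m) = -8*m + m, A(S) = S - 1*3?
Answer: I*sqrt(4665) ≈ 68.301*I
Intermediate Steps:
A(S) = -3 + S (A(S) = S - 3 = -3 + S)
D(m) = -7*m
sqrt(-4644 + D(A(6))) = sqrt(-4644 - 7*(-3 + 6)) = sqrt(-4644 - 7*3) = sqrt(-4644 - 21) = sqrt(-4665) = I*sqrt(4665)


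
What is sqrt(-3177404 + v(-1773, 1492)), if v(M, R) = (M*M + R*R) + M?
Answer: 4*sqrt(136901) ≈ 1480.0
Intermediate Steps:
v(M, R) = M + M**2 + R**2 (v(M, R) = (M**2 + R**2) + M = M + M**2 + R**2)
sqrt(-3177404 + v(-1773, 1492)) = sqrt(-3177404 + (-1773 + (-1773)**2 + 1492**2)) = sqrt(-3177404 + (-1773 + 3143529 + 2226064)) = sqrt(-3177404 + 5367820) = sqrt(2190416) = 4*sqrt(136901)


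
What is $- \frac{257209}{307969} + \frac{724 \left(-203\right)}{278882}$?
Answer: $- \frac{58496890103}{42943505329} \approx -1.3622$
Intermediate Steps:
$- \frac{257209}{307969} + \frac{724 \left(-203\right)}{278882} = \left(-257209\right) \frac{1}{307969} - \frac{73486}{139441} = - \frac{257209}{307969} - \frac{73486}{139441} = - \frac{58496890103}{42943505329}$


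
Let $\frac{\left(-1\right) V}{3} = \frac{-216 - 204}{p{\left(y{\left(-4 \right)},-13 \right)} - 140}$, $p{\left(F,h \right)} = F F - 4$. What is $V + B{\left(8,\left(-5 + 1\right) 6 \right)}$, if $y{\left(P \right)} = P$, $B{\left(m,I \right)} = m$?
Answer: $- \frac{59}{32} \approx -1.8438$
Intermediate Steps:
$p{\left(F,h \right)} = -4 + F^{2}$ ($p{\left(F,h \right)} = F^{2} - 4 = -4 + F^{2}$)
$V = - \frac{315}{32}$ ($V = - 3 \frac{-216 - 204}{\left(-4 + \left(-4\right)^{2}\right) - 140} = - 3 \left(- \frac{420}{\left(-4 + 16\right) - 140}\right) = - 3 \left(- \frac{420}{12 - 140}\right) = - 3 \left(- \frac{420}{-128}\right) = - 3 \left(\left(-420\right) \left(- \frac{1}{128}\right)\right) = \left(-3\right) \frac{105}{32} = - \frac{315}{32} \approx -9.8438$)
$V + B{\left(8,\left(-5 + 1\right) 6 \right)} = - \frac{315}{32} + 8 = - \frac{59}{32}$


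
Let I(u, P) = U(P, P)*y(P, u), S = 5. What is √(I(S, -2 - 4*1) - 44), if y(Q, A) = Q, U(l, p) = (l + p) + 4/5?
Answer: 2*√145/5 ≈ 4.8166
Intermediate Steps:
U(l, p) = ⅘ + l + p (U(l, p) = (l + p) + 4*(⅕) = (l + p) + ⅘ = ⅘ + l + p)
I(u, P) = P*(⅘ + 2*P) (I(u, P) = (⅘ + P + P)*P = (⅘ + 2*P)*P = P*(⅘ + 2*P))
√(I(S, -2 - 4*1) - 44) = √(2*(-2 - 4*1)*(2 + 5*(-2 - 4*1))/5 - 44) = √(2*(-2 - 4)*(2 + 5*(-2 - 4))/5 - 44) = √((⅖)*(-6)*(2 + 5*(-6)) - 44) = √((⅖)*(-6)*(2 - 30) - 44) = √((⅖)*(-6)*(-28) - 44) = √(336/5 - 44) = √(116/5) = 2*√145/5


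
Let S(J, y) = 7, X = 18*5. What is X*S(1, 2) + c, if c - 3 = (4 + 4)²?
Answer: 697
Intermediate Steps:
X = 90
c = 67 (c = 3 + (4 + 4)² = 3 + 8² = 3 + 64 = 67)
X*S(1, 2) + c = 90*7 + 67 = 630 + 67 = 697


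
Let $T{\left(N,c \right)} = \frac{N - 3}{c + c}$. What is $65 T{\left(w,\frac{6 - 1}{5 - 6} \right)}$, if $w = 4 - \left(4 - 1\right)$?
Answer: $13$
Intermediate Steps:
$w = 1$ ($w = 4 - \left(4 - 1\right) = 4 - 3 = 1$)
$T{\left(N,c \right)} = \frac{-3 + N}{2 c}$ ($T{\left(N,c \right)} = \frac{N - 3}{2 c} = \left(-3 + N\right) \frac{1}{2 c} = \frac{-3 + N}{2 c}$)
$65 T{\left(w,\frac{6 - 1}{5 - 6} \right)} = 65 \frac{-3 + 1}{2 \frac{6 - 1}{5 - 6}} = 65 \cdot \frac{1}{2} \frac{1}{5 \frac{1}{-1}} \left(-2\right) = 65 \cdot \frac{1}{2} \frac{1}{5 \left(-1\right)} \left(-2\right) = 65 \cdot \frac{1}{2} \frac{1}{-5} \left(-2\right) = 65 \cdot \frac{1}{2} \left(- \frac{1}{5}\right) \left(-2\right) = 65 \cdot \frac{1}{5} = 13$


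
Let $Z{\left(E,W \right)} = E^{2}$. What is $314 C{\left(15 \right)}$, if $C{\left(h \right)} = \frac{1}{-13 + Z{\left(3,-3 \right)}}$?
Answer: $- \frac{157}{2} \approx -78.5$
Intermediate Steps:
$C{\left(h \right)} = - \frac{1}{4}$ ($C{\left(h \right)} = \frac{1}{-13 + 3^{2}} = \frac{1}{-13 + 9} = \frac{1}{-4} = - \frac{1}{4}$)
$314 C{\left(15 \right)} = 314 \left(- \frac{1}{4}\right) = - \frac{157}{2}$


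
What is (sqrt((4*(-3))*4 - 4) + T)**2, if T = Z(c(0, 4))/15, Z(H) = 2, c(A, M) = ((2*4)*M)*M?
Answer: -11696/225 + 8*I*sqrt(13)/15 ≈ -51.982 + 1.923*I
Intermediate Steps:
c(A, M) = 8*M**2 (c(A, M) = (8*M)*M = 8*M**2)
T = 2/15 ≈ 0.13333
(sqrt((4*(-3))*4 - 4) + T)**2 = (sqrt((4*(-3))*4 - 4) + 2/15)**2 = (sqrt(-12*4 - 4) + 2/15)**2 = (sqrt(-48 - 4) + 2/15)**2 = (sqrt(-52) + 2/15)**2 = (2*I*sqrt(13) + 2/15)**2 = (2/15 + 2*I*sqrt(13))**2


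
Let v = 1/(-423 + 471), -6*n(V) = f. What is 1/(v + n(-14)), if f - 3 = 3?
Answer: -48/47 ≈ -1.0213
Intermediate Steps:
f = 6 (f = 3 + 3 = 6)
n(V) = -1 (n(V) = -1/6*6 = -1)
v = 1/48 ≈ 0.020833
1/(v + n(-14)) = 1/(1/48 - 1) = 1/(-47/48) = -48/47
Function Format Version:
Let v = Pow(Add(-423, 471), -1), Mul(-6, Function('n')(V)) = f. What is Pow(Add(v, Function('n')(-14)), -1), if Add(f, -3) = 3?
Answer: Rational(-48, 47) ≈ -1.0213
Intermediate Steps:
f = 6 (f = Add(3, 3) = 6)
Function('n')(V) = -1 (Function('n')(V) = Mul(Rational(-1, 6), 6) = -1)
v = Rational(1, 48) (v = Pow(48, -1) = Rational(1, 48) ≈ 0.020833)
Pow(Add(v, Function('n')(-14)), -1) = Pow(Add(Rational(1, 48), -1), -1) = Pow(Rational(-47, 48), -1) = Rational(-48, 47)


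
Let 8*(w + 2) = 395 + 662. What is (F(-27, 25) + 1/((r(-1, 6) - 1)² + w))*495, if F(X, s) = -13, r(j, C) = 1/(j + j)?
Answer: -2270235/353 ≈ -6431.3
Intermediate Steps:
r(j, C) = 1/(2*j)
w = 1041/8 (w = -2 + (395 + 662)/8 = -2 + (⅛)*1057 = -2 + 1057/8 = 1041/8 ≈ 130.13)
(F(-27, 25) + 1/((r(-1, 6) - 1)² + w))*495 = (-13 + 1/(((½)/(-1) - 1)² + 1041/8))*495 = (-13 + 1/(((½)*(-1) - 1)² + 1041/8))*495 = (-13 + 1/((-½ - 1)² + 1041/8))*495 = (-13 + 1/((-3/2)² + 1041/8))*495 = (-13 + 1/(9/4 + 1041/8))*495 = (-13 + 1/(1059/8))*495 = (-13 + 8/1059)*495 = -13759/1059*495 = -2270235/353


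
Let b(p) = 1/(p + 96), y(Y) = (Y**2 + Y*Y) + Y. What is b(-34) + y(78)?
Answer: 759253/62 ≈ 12246.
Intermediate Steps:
y(Y) = Y + 2*Y**2 (y(Y) = (Y**2 + Y**2) + Y = 2*Y**2 + Y = Y + 2*Y**2)
b(p) = 1/(96 + p)
b(-34) + y(78) = 1/(96 - 34) + 78*(1 + 2*78) = 1/62 + 78*(1 + 156) = 1/62 + 78*157 = 1/62 + 12246 = 759253/62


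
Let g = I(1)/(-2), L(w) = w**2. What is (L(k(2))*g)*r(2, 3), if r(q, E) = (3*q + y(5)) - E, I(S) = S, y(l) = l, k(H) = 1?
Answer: -4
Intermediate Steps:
r(q, E) = 5 - E + 3*q (r(q, E) = (3*q + 5) - E = (5 + 3*q) - E = 5 - E + 3*q)
g = -1/2 (g = 1/(-2) = 1*(-1/2) = -1/2 ≈ -0.50000)
(L(k(2))*g)*r(2, 3) = (1**2*(-1/2))*(5 - 1*3 + 3*2) = (1*(-1/2))*(5 - 3 + 6) = -1/2*8 = -4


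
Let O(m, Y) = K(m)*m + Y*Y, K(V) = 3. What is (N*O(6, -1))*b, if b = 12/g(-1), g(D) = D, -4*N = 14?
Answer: 798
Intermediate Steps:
N = -7/2 (N = -¼*14 = -7/2 ≈ -3.5000)
O(m, Y) = Y² + 3*m (O(m, Y) = 3*m + Y*Y = 3*m + Y² = Y² + 3*m)
b = -12 (b = 12/(-1) = 12*(-1) = -12)
(N*O(6, -1))*b = -7*((-1)² + 3*6)/2*(-12) = -7*(1 + 18)/2*(-12) = -7/2*19*(-12) = -133/2*(-12) = 798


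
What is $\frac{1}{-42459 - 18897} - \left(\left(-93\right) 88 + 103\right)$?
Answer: $\frac{495817835}{61356} \approx 8081.0$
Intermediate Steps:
$\frac{1}{-42459 - 18897} - \left(\left(-93\right) 88 + 103\right) = \frac{1}{-42459 - 18897} - \left(-8184 + 103\right) = \frac{1}{-42459 - 18897} - -8081 = \frac{1}{-61356} + 8081 = - \frac{1}{61356} + 8081 = \frac{495817835}{61356}$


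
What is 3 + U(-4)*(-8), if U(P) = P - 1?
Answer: 43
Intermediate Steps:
U(P) = -1 + P
3 + U(-4)*(-8) = 3 + (-1 - 4)*(-8) = 3 - 5*(-8) = 3 + 40 = 43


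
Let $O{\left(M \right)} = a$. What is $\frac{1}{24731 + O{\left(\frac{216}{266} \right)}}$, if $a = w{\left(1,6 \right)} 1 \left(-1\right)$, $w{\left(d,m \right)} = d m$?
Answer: $\frac{1}{24725} \approx 4.0445 \cdot 10^{-5}$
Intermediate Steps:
$a = -6$ ($a = 1 \cdot 6 \cdot 1 \left(-1\right) = 6 \cdot 1 \left(-1\right) = 6 \left(-1\right) = -6$)
$O{\left(M \right)} = -6$
$\frac{1}{24731 + O{\left(\frac{216}{266} \right)}} = \frac{1}{24731 - 6} = \frac{1}{24725}$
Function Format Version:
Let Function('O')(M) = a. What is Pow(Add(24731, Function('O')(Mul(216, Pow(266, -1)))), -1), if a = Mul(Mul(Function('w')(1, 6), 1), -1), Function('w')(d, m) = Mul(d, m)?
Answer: Rational(1, 24725) ≈ 4.0445e-5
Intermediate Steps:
a = -6 (a = Mul(Mul(Mul(1, 6), 1), -1) = Mul(Mul(6, 1), -1) = Mul(6, -1) = -6)
Function('O')(M) = -6
Pow(Add(24731, Function('O')(Mul(216, Pow(266, -1)))), -1) = Pow(Add(24731, -6), -1) = Pow(24725, -1) = Rational(1, 24725)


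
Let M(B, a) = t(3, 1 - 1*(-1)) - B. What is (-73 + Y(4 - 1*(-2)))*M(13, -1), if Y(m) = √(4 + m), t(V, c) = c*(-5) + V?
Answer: 1460 - 20*√10 ≈ 1396.8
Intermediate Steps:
t(V, c) = V - 5*c (t(V, c) = -5*c + V = V - 5*c)
M(B, a) = -7 - B (M(B, a) = (3 - 5*(1 - 1*(-1))) - B = (3 - 5*(1 + 1)) - B = (3 - 5*2) - B = (3 - 10) - B = -7 - B)
(-73 + Y(4 - 1*(-2)))*M(13, -1) = (-73 + √(4 + (4 - 1*(-2))))*(-7 - 1*13) = (-73 + √(4 + (4 + 2)))*(-7 - 13) = (-73 + √(4 + 6))*(-20) = (-73 + √10)*(-20) = 1460 - 20*√10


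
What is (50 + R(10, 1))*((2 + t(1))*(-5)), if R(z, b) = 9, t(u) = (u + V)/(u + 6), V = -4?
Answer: -3245/7 ≈ -463.57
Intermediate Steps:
t(u) = (-4 + u)/(6 + u) (t(u) = (u - 4)/(u + 6) = (-4 + u)/(6 + u))
(50 + R(10, 1))*((2 + t(1))*(-5)) = (50 + 9)*((2 + (-4 + 1)/(6 + 1))*(-5)) = 59*((2 - 3/7)*(-5)) = 59*((11/7)*(-5)) = 59*(-55/7) = -3245/7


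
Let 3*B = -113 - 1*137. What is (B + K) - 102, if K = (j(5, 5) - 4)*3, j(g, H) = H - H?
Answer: -592/3 ≈ -197.33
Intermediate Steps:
j(g, H) = 0
K = -12 (K = (0 - 4)*3 = -4*3 = -12)
B = -250/3 (B = (-113 - 1*137)/3 = (-113 - 137)/3 = (1/3)*(-250) = -250/3 ≈ -83.333)
(B + K) - 102 = (-250/3 - 12) - 102 = -286/3 - 102 = -592/3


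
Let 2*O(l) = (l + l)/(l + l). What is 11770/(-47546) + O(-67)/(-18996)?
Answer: -223606693/903183816 ≈ -0.24758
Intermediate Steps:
O(l) = ½ (O(l) = ((l + l)/(l + l))/2 = ((2*l)/((2*l)))/2 = ((2*l)*(1/(2*l)))/2 = (½)*1 = ½)
11770/(-47546) + O(-67)/(-18996) = 11770/(-47546) + (½)/(-18996) = 11770*(-1/47546) + (½)*(-1/18996) = -5885/23773 - 1/37992 = -223606693/903183816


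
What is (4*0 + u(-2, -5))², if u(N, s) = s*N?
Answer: 100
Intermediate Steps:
u(N, s) = N*s
(4*0 + u(-2, -5))² = (4*0 - 2*(-5))² = (0 + 10)² = 10² = 100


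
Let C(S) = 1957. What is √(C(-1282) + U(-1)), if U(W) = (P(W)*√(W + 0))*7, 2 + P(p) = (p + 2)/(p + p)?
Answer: √(7828 - 70*I)/2 ≈ 44.238 - 0.19779*I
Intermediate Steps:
P(p) = -2 + (2 + p)/(2*p) (P(p) = -2 + (p + 2)/(p + p) = -2 + (2 + p)/((2*p)) = -2 + (2 + p)*(1/(2*p)) = -2 + (2 + p)/(2*p))
U(W) = 7*√W*(-3/2 + 1/W) (U(W) = ((-3/2 + 1/W)*√(W + 0))*7 = ((-3/2 + 1/W)*√W)*7 = (√W*(-3/2 + 1/W))*7 = 7*√W*(-3/2 + 1/W))
√(C(-1282) + U(-1)) = √(1957 + 7*(2 - 3*(-1))/(2*√(-1))) = √(1957 + 7*(-I)*(2 + 3)/2) = √(1957 + (7/2)*(-I)*5) = √(1957 - 35*I/2)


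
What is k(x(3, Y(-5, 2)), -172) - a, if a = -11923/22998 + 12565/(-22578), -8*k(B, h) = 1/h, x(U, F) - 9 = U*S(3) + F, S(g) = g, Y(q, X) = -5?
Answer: 21348820603/19846844704 ≈ 1.0757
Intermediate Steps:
x(U, F) = 9 + F + 3*U (x(U, F) = 9 + (U*3 + F) = 9 + (3*U + F) = 9 + (F + 3*U) = 9 + F + 3*U)
k(B, h) = -1/(8*h)
a = -15504649/14423579 (a = -11923*1/22998 + 12565*(-1/22578) = -11923/22998 - 12565/22578 = -15504649/14423579 ≈ -1.0750)
k(x(3, Y(-5, 2)), -172) - a = -⅛/(-172) - 1*(-15504649/14423579) = -⅛*(-1/172) + 15504649/14423579 = 1/1376 + 15504649/14423579 = 21348820603/19846844704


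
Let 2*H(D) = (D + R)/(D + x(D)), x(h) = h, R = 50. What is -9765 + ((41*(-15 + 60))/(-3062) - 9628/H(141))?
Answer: -22338582429/584842 ≈ -38196.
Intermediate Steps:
H(D) = (50 + D)/(4*D) (H(D) = ((D + 50)/(D + D))/2 = ((50 + D)/((2*D)))/2 = ((50 + D)*(1/(2*D)))/2 = ((50 + D)/(2*D))/2 = (50 + D)/(4*D))
-9765 + ((41*(-15 + 60))/(-3062) - 9628/H(141)) = -9765 + ((41*(-15 + 60))/(-3062) - 9628*564/(50 + 141)) = -9765 + ((41*45)*(-1/3062) - 9628/((¼)*(1/141)*191)) = -9765 + (1845*(-1/3062) - 9628/191/564) = -9765 + (-1845/3062 - 9628*564/191) = -9765 + (-1845/3062 - 5430192/191) = -9765 - 16627600299/584842 = -22338582429/584842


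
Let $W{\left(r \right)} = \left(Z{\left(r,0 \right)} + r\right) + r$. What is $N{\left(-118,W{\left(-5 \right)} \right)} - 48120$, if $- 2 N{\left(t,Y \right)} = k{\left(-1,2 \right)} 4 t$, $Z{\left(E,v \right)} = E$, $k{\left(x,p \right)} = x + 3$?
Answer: $-47648$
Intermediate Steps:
$k{\left(x,p \right)} = 3 + x$
$W{\left(r \right)} = 3 r$ ($W{\left(r \right)} = \left(r + r\right) + r = 2 r + r = 3 r$)
$N{\left(t,Y \right)} = - 4 t$ ($N{\left(t,Y \right)} = - \frac{\left(3 - 1\right) 4 t}{2} = - \frac{2 \cdot 4 t}{2} = - \frac{8 t}{2} = - 4 t$)
$N{\left(-118,W{\left(-5 \right)} \right)} - 48120 = \left(-4\right) \left(-118\right) - 48120 = 472 - 48120 = -47648$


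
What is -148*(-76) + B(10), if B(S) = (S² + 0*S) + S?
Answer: 11358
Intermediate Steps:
B(S) = S + S² (B(S) = (S² + 0) + S = S² + S = S + S²)
-148*(-76) + B(10) = -148*(-76) + 10*(1 + 10) = 11248 + 10*11 = 11248 + 110 = 11358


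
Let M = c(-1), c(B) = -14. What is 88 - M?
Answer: 102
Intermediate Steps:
M = -14
88 - M = 88 - 1*(-14) = 88 + 14 = 102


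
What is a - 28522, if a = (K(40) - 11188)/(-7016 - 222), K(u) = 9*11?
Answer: -206431147/7238 ≈ -28520.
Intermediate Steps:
K(u) = 99
a = 11089/7238 (a = (99 - 11188)/(-7016 - 222) = -11089/(-7238) = -11089*(-1/7238) = 11089/7238 ≈ 1.5321)
a - 28522 = 11089/7238 - 28522 = -206431147/7238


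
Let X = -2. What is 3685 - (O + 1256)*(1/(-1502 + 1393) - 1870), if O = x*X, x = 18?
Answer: 249075485/109 ≈ 2.2851e+6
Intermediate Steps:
O = -36 (O = 18*(-2) = -36)
3685 - (O + 1256)*(1/(-1502 + 1393) - 1870) = 3685 - (-36 + 1256)*(1/(-1502 + 1393) - 1870) = 3685 - 1220*(1/(-109) - 1870) = 3685 - 1220*(-1/109 - 1870) = 3685 - 1220*(-203831)/109 = 3685 - 1*(-248673820/109) = 3685 + 248673820/109 = 249075485/109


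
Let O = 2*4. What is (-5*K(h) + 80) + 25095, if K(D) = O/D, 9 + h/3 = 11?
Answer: 75505/3 ≈ 25168.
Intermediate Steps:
h = 6 (h = -27 + 3*11 = -27 + 33 = 6)
O = 8
K(D) = 8/D
(-5*K(h) + 80) + 25095 = (-40/6 + 80) + 25095 = (-5*4/3 + 80) + 25095 = (-20/3 + 80) + 25095 = 220/3 + 25095 = 75505/3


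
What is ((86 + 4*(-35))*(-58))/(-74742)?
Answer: -522/12457 ≈ -0.041904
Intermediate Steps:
((86 + 4*(-35))*(-58))/(-74742) = ((86 - 140)*(-58))*(-1/74742) = -54*(-58)*(-1/74742) = 3132*(-1/74742) = -522/12457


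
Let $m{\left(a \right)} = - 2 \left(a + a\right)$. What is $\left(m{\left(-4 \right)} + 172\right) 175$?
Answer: $32900$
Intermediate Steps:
$m{\left(a \right)} = - 4 a$ ($m{\left(a \right)} = - 2 \cdot 2 a = - 4 a$)
$\left(m{\left(-4 \right)} + 172\right) 175 = \left(\left(-4\right) \left(-4\right) + 172\right) 175 = \left(16 + 172\right) 175 = 188 \cdot 175 = 32900$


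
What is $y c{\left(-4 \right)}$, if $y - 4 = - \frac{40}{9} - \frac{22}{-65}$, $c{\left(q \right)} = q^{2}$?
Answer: $- \frac{992}{585} \approx -1.6957$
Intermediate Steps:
$y = - \frac{62}{585}$ ($y = 4 - \left(- \frac{22}{65} + \frac{40}{9}\right) = 4 - \frac{2402}{585} = - \frac{62}{585} \approx -0.10598$)
$y c{\left(-4 \right)} = - \frac{62 \left(-4\right)^{2}}{585} = \left(- \frac{62}{585}\right) 16 = - \frac{992}{585}$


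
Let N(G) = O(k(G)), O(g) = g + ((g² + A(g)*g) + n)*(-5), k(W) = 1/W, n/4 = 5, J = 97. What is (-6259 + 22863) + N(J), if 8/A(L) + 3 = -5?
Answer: 155286713/9409 ≈ 16504.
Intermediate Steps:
A(L) = -1 (A(L) = 8/(-3 - 5) = 8/(-8) = 8*(-⅛) = -1)
n = 20 (n = 4*5 = 20)
k(W) = 1/W
O(g) = -100 - 5*g² + 6*g (O(g) = g + ((g² - g) + 20)*(-5) = g + (20 + g² - g)*(-5) = g + (-100 - 5*g² + 5*g) = -100 - 5*g² + 6*g)
N(G) = -100 - 5/G² + 6/G
(-6259 + 22863) + N(J) = (-6259 + 22863) + (-100 - 5/97² + 6/97) = 16604 + (-100 - 5*1/9409 + 6*(1/97)) = 16604 + (-100 - 5/9409 + 6/97) = 16604 - 940323/9409 = 155286713/9409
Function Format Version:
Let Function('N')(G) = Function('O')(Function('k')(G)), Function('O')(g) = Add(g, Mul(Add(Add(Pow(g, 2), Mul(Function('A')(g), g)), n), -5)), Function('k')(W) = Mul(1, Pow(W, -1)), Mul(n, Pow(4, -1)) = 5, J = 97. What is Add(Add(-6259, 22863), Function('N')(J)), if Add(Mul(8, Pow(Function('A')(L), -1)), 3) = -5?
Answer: Rational(155286713, 9409) ≈ 16504.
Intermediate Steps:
Function('A')(L) = -1 (Function('A')(L) = Mul(8, Pow(Add(-3, -5), -1)) = Mul(8, Pow(-8, -1)) = Mul(8, Rational(-1, 8)) = -1)
n = 20 (n = Mul(4, 5) = 20)
Function('k')(W) = Pow(W, -1)
Function('O')(g) = Add(-100, Mul(-5, Pow(g, 2)), Mul(6, g)) (Function('O')(g) = Add(g, Mul(Add(Add(Pow(g, 2), Mul(-1, g)), 20), -5)) = Add(g, Mul(Add(20, Pow(g, 2), Mul(-1, g)), -5)) = Add(g, Add(-100, Mul(-5, Pow(g, 2)), Mul(5, g))) = Add(-100, Mul(-5, Pow(g, 2)), Mul(6, g)))
Function('N')(G) = Add(-100, Mul(-5, Pow(G, -2)), Mul(6, Pow(G, -1))) (Function('N')(G) = Add(-100, Mul(-5, Pow(Pow(G, -1), 2)), Mul(6, Pow(G, -1))) = Add(-100, Mul(-5, Pow(G, -2)), Mul(6, Pow(G, -1))))
Add(Add(-6259, 22863), Function('N')(J)) = Add(Add(-6259, 22863), Add(-100, Mul(-5, Pow(97, -2)), Mul(6, Pow(97, -1)))) = Add(16604, Add(-100, Mul(-5, Rational(1, 9409)), Mul(6, Rational(1, 97)))) = Add(16604, Add(-100, Rational(-5, 9409), Rational(6, 97))) = Add(16604, Rational(-940323, 9409)) = Rational(155286713, 9409)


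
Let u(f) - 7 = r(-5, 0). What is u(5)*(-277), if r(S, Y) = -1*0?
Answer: -1939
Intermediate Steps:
r(S, Y) = 0
u(f) = 7 (u(f) = 7 + 0 = 7)
u(5)*(-277) = 7*(-277) = -1939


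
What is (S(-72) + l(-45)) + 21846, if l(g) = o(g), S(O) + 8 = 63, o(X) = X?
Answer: 21856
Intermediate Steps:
S(O) = 55 (S(O) = -8 + 63 = 55)
l(g) = g
(S(-72) + l(-45)) + 21846 = (55 - 45) + 21846 = 10 + 21846 = 21856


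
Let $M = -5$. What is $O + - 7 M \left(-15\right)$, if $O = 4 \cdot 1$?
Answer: $-521$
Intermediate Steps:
$O = 4$
$O + - 7 M \left(-15\right) = 4 + \left(-7\right) \left(-5\right) \left(-15\right) = 4 + 35 \left(-15\right) = 4 - 525 = -521$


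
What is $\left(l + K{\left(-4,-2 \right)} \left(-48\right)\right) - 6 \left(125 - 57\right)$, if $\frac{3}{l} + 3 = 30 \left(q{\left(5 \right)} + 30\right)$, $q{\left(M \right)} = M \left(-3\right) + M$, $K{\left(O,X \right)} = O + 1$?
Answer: $- \frac{52535}{199} \approx -264.0$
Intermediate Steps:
$K{\left(O,X \right)} = 1 + O$
$q{\left(M \right)} = - 2 M$ ($q{\left(M \right)} = - 3 M + M = - 2 M$)
$l = \frac{1}{199}$ ($l = \frac{3}{-3 + 30 \left(\left(-2\right) 5 + 30\right)} = \frac{3}{-3 + 30 \left(-10 + 30\right)} = \frac{3}{-3 + 30 \cdot 20} = \frac{3}{-3 + 600} = \frac{3}{597} = 3 \cdot \frac{1}{597} = \frac{1}{199} \approx 0.0050251$)
$\left(l + K{\left(-4,-2 \right)} \left(-48\right)\right) - 6 \left(125 - 57\right) = \left(\frac{1}{199} + \left(1 - 4\right) \left(-48\right)\right) - 6 \left(125 - 57\right) = \left(\frac{1}{199} - -144\right) - 408 = \left(\frac{1}{199} + 144\right) - 408 = \frac{28657}{199} - 408 = - \frac{52535}{199}$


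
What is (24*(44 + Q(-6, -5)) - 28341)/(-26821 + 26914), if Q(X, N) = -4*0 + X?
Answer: -9143/31 ≈ -294.94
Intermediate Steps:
Q(X, N) = X (Q(X, N) = 0 + X = X)
(24*(44 + Q(-6, -5)) - 28341)/(-26821 + 26914) = (24*(44 - 6) - 28341)/(-26821 + 26914) = (24*38 - 28341)/93 = (912 - 28341)*(1/93) = -27429*1/93 = -9143/31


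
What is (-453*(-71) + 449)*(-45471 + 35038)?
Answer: -340240996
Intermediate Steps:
(-453*(-71) + 449)*(-45471 + 35038) = (32163 + 449)*(-10433) = 32612*(-10433) = -340240996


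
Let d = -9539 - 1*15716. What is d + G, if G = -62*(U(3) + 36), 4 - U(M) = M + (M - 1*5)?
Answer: -27673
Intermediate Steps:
U(M) = 9 - 2*M (U(M) = 4 - (M + (M - 1*5)) = 4 - (M + (M - 5)) = 4 - (M + (-5 + M)) = 4 - (-5 + 2*M) = 4 + (5 - 2*M) = 9 - 2*M)
d = -25255 (d = -9539 - 15716 = -25255)
G = -2418 (G = -62*((9 - 2*3) + 36) = -62*((9 - 6) + 36) = -62*(3 + 36) = -62*39 = -1*2418 = -2418)
d + G = -25255 - 2418 = -27673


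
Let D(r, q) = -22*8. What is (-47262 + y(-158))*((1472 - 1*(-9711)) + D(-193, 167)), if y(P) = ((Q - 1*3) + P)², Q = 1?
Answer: -238433634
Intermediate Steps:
D(r, q) = -176
y(P) = (-2 + P)² (y(P) = ((1 - 1*3) + P)² = ((1 - 3) + P)² = (-2 + P)²)
(-47262 + y(-158))*((1472 - 1*(-9711)) + D(-193, 167)) = (-47262 + (-2 - 158)²)*((1472 - 1*(-9711)) - 176) = (-47262 + (-160)²)*((1472 + 9711) - 176) = (-47262 + 25600)*(11183 - 176) = -21662*11007 = -238433634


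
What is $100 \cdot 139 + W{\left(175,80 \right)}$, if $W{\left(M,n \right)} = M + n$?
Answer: $14155$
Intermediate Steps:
$100 \cdot 139 + W{\left(175,80 \right)} = 100 \cdot 139 + \left(175 + 80\right) = 13900 + 255 = 14155$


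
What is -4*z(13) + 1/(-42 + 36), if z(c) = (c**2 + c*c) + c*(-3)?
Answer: -7177/6 ≈ -1196.2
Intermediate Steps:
z(c) = -3*c + 2*c**2 (z(c) = (c**2 + c**2) - 3*c = 2*c**2 - 3*c = -3*c + 2*c**2)
-4*z(13) + 1/(-42 + 36) = -52*(-3 + 2*13) + 1/(-42 + 36) = -52*(-3 + 26) + 1/(-6) = -52*23 - 1/6 = -4*299 - 1/6 = -1196 - 1/6 = -7177/6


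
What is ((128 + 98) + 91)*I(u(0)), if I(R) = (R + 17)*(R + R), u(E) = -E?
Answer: 0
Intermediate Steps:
I(R) = 2*R*(17 + R) (I(R) = (17 + R)*(2*R) = 2*R*(17 + R))
((128 + 98) + 91)*I(u(0)) = ((128 + 98) + 91)*(2*(-1*0)*(17 - 1*0)) = (226 + 91)*(2*0*(17 + 0)) = 317*(2*0*17) = 317*0 = 0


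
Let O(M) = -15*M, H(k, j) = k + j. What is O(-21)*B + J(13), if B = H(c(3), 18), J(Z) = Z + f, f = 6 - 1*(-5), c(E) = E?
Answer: 6639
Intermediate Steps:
f = 11 (f = 6 + 5 = 11)
H(k, j) = j + k
J(Z) = 11 + Z (J(Z) = Z + 11 = 11 + Z)
B = 21 (B = 18 + 3 = 21)
O(-21)*B + J(13) = -15*(-21)*21 + (11 + 13) = 315*21 + 24 = 6615 + 24 = 6639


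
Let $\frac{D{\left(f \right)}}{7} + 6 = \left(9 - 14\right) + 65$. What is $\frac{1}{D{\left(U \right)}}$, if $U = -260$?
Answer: $\frac{1}{378} \approx 0.0026455$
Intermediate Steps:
$D{\left(f \right)} = 378$ ($D{\left(f \right)} = -42 + 7 \left(\left(9 - 14\right) + 65\right) = -42 + 7 \left(-5 + 65\right) = -42 + 7 \cdot 60 = -42 + 420 = 378$)
$\frac{1}{D{\left(U \right)}} = \frac{1}{378}$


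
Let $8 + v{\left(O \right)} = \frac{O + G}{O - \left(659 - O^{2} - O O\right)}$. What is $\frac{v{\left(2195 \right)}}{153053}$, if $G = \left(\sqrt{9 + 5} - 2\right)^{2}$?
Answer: $- \frac{77098493}{1475061450058} + \frac{\left(2 - \sqrt{14}\right)^{2}}{1475061450058} \approx -5.2268 \cdot 10^{-5}$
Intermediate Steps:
$G = \left(-2 + \sqrt{14}\right)^{2}$ ($G = \left(\sqrt{14} - 2\right)^{2} = \left(-2 + \sqrt{14}\right)^{2} \approx 3.0334$)
$v{\left(O \right)} = -8 + \frac{O + \left(2 - \sqrt{14}\right)^{2}}{-659 + O + 2 O^{2}}$ ($v{\left(O \right)} = -8 + \frac{O + \left(2 - \sqrt{14}\right)^{2}}{O - \left(659 - O^{2} - O O\right)} = -8 + \frac{O + \left(2 - \sqrt{14}\right)^{2}}{O + \left(\left(O^{2} + O^{2}\right) - 659\right)} = -8 + \frac{O + \left(2 - \sqrt{14}\right)^{2}}{O + \left(2 O^{2} - 659\right)} = -8 + \frac{O + \left(2 - \sqrt{14}\right)^{2}}{O + \left(-659 + 2 O^{2}\right)} = -8 + \frac{O + \left(2 - \sqrt{14}\right)^{2}}{-659 + O + 2 O^{2}}$)
$\frac{v{\left(2195 \right)}}{153053} = \frac{\frac{1}{-659 + 2195 + 2 \cdot 2195^{2}} \left(5290 - 16 \cdot 2195^{2} - 15365 - 4 \sqrt{14}\right)}{153053} = \frac{5290 - 77088400 - 15365 - 4 \sqrt{14}}{-659 + 2195 + 2 \cdot 4818025} \cdot \frac{1}{153053} = \frac{5290 - 77088400 - 15365 - 4 \sqrt{14}}{-659 + 2195 + 9636050} \cdot \frac{1}{153053} = \frac{-77098475 - 4 \sqrt{14}}{9637586} \cdot \frac{1}{153053} = \left(- \frac{77098475}{9637586} - \frac{2 \sqrt{14}}{4818793}\right) \frac{1}{153053} = - \frac{77098475}{1475061450058} - \frac{2 \sqrt{14}}{737530725029}$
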